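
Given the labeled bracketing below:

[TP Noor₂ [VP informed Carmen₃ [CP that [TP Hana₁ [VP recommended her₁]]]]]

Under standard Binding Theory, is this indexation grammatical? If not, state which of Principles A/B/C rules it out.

The two coindexed NPs are *Hana₁* and *her₁*.
*her₁* is a pronoun. Its binding domain is the embedded TP, whose subject is Hana₁.
*Hana₁* c-commands it within that domain and carries the same index.
The pronoun is locally bound → Principle B violation.

Principle B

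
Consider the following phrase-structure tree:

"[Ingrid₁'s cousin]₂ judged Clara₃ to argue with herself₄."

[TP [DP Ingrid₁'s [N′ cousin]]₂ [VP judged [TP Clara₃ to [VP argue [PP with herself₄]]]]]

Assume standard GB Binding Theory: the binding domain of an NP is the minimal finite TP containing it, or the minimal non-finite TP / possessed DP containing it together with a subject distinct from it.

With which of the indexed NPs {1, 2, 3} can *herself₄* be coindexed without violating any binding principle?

*herself* is an anaphor, so Principle A applies: it must be bound in its binding domain.
Binding domain of *herself₄*: the embedded TP, whose subject is Clara₃.
*Ingrid₁* does not c-command the anaphor → cannot bind it.
*[Ingrid₁'s cousin]₂* c-commands the anaphor but is outside its binding domain → cannot satisfy Principle A.
*Clara₃* c-commands the anaphor within its binding domain → licit binder.

{3}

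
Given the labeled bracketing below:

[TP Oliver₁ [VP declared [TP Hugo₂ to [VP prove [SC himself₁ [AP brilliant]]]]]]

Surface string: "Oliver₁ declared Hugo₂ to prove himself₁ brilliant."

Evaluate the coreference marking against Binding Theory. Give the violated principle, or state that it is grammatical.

Principle A

The two coindexed NPs are *Oliver₁* and *himself₁*.
*himself₁* is an anaphor. Principle A requires it to be bound within its binding domain — the embedded TP, whose subject is Hugo₂.
Within that domain it is c-commanded by *Hugo₂*, which does not share its index.
*Oliver₁* does c-command the anaphor, but from outside its binding domain.
The anaphor is unbound in its domain → Principle A violation.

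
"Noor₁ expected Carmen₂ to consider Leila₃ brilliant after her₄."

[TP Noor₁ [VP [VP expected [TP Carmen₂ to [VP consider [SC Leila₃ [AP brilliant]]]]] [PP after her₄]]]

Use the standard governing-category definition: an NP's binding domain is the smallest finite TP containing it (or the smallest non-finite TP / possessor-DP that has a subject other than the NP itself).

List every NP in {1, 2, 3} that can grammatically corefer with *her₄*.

{2, 3}

*her* is a pronoun, so Principle B applies: it must be free in its binding domain.
Binding domain of *her₄*: the matrix TP, whose subject is Noor₁.
*Noor₁* c-commands the pronoun within its binding domain → coindexation would violate Principle B.
*Carmen₂* and the pronoun do not c-command one another → neither Principle B nor Principle C is at stake; coindexation permitted.
*Leila₃* and the pronoun do not c-command one another → neither Principle B nor Principle C is at stake; coindexation permitted.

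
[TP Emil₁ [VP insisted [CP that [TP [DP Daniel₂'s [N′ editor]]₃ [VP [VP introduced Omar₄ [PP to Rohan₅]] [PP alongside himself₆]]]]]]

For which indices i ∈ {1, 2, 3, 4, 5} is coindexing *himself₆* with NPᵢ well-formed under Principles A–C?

*himself* is an anaphor, so Principle A applies: it must be bound in its binding domain.
Binding domain of *himself₆*: the embedded TP, whose subject is [Daniel₂'s editor]₃.
*Emil₁* c-commands the anaphor but is outside its binding domain → cannot satisfy Principle A.
*Daniel₂* does not c-command the anaphor → cannot bind it.
*[Daniel₂'s editor]₃* c-commands the anaphor within its binding domain → licit binder.
*Omar₄* does not c-command the anaphor → cannot bind it.
*Rohan₅* does not c-command the anaphor → cannot bind it.

{3}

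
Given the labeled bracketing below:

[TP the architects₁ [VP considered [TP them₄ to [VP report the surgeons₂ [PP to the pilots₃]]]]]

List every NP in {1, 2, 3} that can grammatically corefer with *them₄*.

*them* is a pronoun, so Principle B applies: it must be free in its binding domain.
Binding domain of *them₄*: the matrix TP, whose subject is the architects₁.
*the architects₁* c-commands the pronoun within its binding domain → coindexation would violate Principle B.
*the surgeons₂*: the pronoun c-commands this R-expression → coindexation would violate Principle C on *the surgeons₂*.
*the pilots₃*: the pronoun c-commands this R-expression → coindexation would violate Principle C on *the pilots₃*.

none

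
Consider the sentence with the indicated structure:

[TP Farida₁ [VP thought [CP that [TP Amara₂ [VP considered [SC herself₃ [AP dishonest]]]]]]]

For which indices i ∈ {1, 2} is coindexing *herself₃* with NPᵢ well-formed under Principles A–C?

{2}

*herself* is an anaphor, so Principle A applies: it must be bound in its binding domain.
Binding domain of *herself₃*: the embedded TP, whose subject is Amara₂.
*Farida₁* c-commands the anaphor but is outside its binding domain → cannot satisfy Principle A.
*Amara₂* c-commands the anaphor within its binding domain → licit binder.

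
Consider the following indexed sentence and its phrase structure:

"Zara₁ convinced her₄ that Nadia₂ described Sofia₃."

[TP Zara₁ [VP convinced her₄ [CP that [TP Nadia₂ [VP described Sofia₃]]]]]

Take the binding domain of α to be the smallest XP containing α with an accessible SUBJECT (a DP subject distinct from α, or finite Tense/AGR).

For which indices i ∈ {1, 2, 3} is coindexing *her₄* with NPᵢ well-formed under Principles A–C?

*her* is a pronoun, so Principle B applies: it must be free in its binding domain.
Binding domain of *her₄*: the matrix TP, whose subject is Zara₁.
*Zara₁* c-commands the pronoun within its binding domain → coindexation would violate Principle B.
*Nadia₂*: the pronoun c-commands this R-expression → coindexation would violate Principle C on *Nadia₂*.
*Sofia₃*: the pronoun c-commands this R-expression → coindexation would violate Principle C on *Sofia₃*.

none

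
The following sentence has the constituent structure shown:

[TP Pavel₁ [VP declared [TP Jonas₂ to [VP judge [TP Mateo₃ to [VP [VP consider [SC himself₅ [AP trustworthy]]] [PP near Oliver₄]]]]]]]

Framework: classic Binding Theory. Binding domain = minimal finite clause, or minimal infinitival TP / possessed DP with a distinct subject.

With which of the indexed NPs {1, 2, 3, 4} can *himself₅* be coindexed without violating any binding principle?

{3}

*himself* is an anaphor, so Principle A applies: it must be bound in its binding domain.
Binding domain of *himself₅*: the embedded TP, whose subject is Mateo₃.
*Pavel₁* c-commands the anaphor but is outside its binding domain → cannot satisfy Principle A.
*Jonas₂* c-commands the anaphor but is outside its binding domain → cannot satisfy Principle A.
*Mateo₃* c-commands the anaphor within its binding domain → licit binder.
*Oliver₄* does not c-command the anaphor → cannot bind it.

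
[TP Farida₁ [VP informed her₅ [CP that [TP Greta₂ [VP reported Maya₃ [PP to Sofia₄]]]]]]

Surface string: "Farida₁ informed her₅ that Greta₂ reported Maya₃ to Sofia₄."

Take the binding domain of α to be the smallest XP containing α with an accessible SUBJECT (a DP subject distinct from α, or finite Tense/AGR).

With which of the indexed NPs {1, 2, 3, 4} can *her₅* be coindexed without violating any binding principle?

none

*her* is a pronoun, so Principle B applies: it must be free in its binding domain.
Binding domain of *her₅*: the matrix TP, whose subject is Farida₁.
*Farida₁* c-commands the pronoun within its binding domain → coindexation would violate Principle B.
*Greta₂*: the pronoun c-commands this R-expression → coindexation would violate Principle C on *Greta₂*.
*Maya₃*: the pronoun c-commands this R-expression → coindexation would violate Principle C on *Maya₃*.
*Sofia₄*: the pronoun c-commands this R-expression → coindexation would violate Principle C on *Sofia₄*.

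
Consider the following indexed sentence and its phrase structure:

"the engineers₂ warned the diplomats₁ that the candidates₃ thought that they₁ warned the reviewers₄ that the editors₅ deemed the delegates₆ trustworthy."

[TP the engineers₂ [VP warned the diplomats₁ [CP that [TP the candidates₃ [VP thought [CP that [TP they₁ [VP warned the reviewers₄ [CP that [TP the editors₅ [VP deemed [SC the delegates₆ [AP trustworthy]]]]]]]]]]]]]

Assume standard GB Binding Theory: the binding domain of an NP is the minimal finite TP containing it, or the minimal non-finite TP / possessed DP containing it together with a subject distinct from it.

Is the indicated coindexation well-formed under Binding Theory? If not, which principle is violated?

The two coindexed NPs are *the diplomats₁* and *they₁*.
*they₁* is a pronoun; nothing c-commands it within its binding domain (the embedded TP.), so Principle B holds trivially.
*the diplomats₁* is an R-expression; *they₁* does not c-command it, and no other NP shares its index, so Principle C is satisfied.
All principles are respected.

grammatical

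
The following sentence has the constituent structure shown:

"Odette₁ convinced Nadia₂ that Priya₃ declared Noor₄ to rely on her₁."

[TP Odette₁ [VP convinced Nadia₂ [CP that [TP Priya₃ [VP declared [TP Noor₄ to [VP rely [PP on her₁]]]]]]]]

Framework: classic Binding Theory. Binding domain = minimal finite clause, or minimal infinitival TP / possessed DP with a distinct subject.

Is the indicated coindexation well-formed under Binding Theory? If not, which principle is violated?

grammatical

The two coindexed NPs are *Odette₁* and *her₁*.
*her₁* is a pronoun; its binding domain is the embedded TP, whose subject is Noor₄. Within that domain it is c-commanded only by *Noor₄*, which carries a different index — the pronoun is free locally, so Principle B holds.
*Odette₁* is an R-expression; *her₁* does not c-command it, and no other NP shares its index, so Principle C is satisfied.
All principles are respected.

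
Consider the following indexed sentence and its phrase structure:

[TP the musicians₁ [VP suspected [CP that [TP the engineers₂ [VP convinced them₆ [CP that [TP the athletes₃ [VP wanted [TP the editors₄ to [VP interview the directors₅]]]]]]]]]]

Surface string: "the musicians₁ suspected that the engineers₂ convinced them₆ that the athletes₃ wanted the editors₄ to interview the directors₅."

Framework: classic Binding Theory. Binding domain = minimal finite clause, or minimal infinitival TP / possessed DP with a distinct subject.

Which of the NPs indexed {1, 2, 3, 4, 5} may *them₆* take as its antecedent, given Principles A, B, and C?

{1}

*them* is a pronoun, so Principle B applies: it must be free in its binding domain.
Binding domain of *them₆*: the embedded TP, whose subject is the engineers₂.
*the musicians₁* c-commands the pronoun but from outside its binding domain, and is not c-commanded by it → coindexation permitted.
*the engineers₂* c-commands the pronoun within its binding domain → coindexation would violate Principle B.
*the athletes₃*: the pronoun c-commands this R-expression → coindexation would violate Principle C on *the athletes₃*.
*the editors₄*: the pronoun c-commands this R-expression → coindexation would violate Principle C on *the editors₄*.
*the directors₅*: the pronoun c-commands this R-expression → coindexation would violate Principle C on *the directors₅*.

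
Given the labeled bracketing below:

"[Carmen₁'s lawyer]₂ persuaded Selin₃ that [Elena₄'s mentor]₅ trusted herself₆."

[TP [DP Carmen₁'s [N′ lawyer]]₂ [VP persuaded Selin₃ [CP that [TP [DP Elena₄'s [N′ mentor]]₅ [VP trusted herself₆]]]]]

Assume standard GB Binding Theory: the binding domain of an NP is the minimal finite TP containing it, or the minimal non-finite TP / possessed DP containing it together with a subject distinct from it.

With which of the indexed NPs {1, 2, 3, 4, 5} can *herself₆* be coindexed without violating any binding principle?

{5}

*herself* is an anaphor, so Principle A applies: it must be bound in its binding domain.
Binding domain of *herself₆*: the embedded TP, whose subject is [Elena₄'s mentor]₅.
*Carmen₁* does not c-command the anaphor → cannot bind it.
*[Carmen₁'s lawyer]₂* c-commands the anaphor but is outside its binding domain → cannot satisfy Principle A.
*Selin₃* c-commands the anaphor but is outside its binding domain → cannot satisfy Principle A.
*Elena₄* does not c-command the anaphor → cannot bind it.
*[Elena₄'s mentor]₅* c-commands the anaphor within its binding domain → licit binder.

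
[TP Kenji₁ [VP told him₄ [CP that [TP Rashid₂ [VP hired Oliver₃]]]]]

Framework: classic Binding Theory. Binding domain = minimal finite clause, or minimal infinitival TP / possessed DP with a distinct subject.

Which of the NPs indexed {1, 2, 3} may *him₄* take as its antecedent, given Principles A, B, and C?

none

*him* is a pronoun, so Principle B applies: it must be free in its binding domain.
Binding domain of *him₄*: the matrix TP, whose subject is Kenji₁.
*Kenji₁* c-commands the pronoun within its binding domain → coindexation would violate Principle B.
*Rashid₂*: the pronoun c-commands this R-expression → coindexation would violate Principle C on *Rashid₂*.
*Oliver₃*: the pronoun c-commands this R-expression → coindexation would violate Principle C on *Oliver₃*.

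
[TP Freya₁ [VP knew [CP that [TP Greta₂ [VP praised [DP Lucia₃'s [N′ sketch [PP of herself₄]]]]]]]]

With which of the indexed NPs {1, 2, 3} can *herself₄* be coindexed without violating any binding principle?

*herself* is an anaphor, so Principle A applies: it must be bound in its binding domain.
Binding domain of *herself₄*: the possessed DP, whose subject is Lucia₃.
*Freya₁* c-commands the anaphor but is outside its binding domain → cannot satisfy Principle A.
*Greta₂* c-commands the anaphor but is outside its binding domain → cannot satisfy Principle A.
*Lucia₃* c-commands the anaphor within its binding domain → licit binder.

{3}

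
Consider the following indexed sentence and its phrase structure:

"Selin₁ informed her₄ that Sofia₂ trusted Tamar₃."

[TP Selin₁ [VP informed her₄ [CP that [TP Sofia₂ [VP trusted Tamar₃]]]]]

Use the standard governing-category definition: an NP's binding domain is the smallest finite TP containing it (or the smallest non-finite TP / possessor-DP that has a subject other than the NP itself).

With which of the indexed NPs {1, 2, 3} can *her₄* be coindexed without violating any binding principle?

*her* is a pronoun, so Principle B applies: it must be free in its binding domain.
Binding domain of *her₄*: the matrix TP, whose subject is Selin₁.
*Selin₁* c-commands the pronoun within its binding domain → coindexation would violate Principle B.
*Sofia₂*: the pronoun c-commands this R-expression → coindexation would violate Principle C on *Sofia₂*.
*Tamar₃*: the pronoun c-commands this R-expression → coindexation would violate Principle C on *Tamar₃*.

none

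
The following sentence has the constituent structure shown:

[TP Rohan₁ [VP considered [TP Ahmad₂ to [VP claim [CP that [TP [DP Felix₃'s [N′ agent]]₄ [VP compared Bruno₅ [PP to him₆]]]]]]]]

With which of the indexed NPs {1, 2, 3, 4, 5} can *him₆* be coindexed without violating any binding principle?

*him* is a pronoun, so Principle B applies: it must be free in its binding domain.
Binding domain of *him₆*: the embedded TP, whose subject is [Felix₃'s agent]₄.
*Rohan₁* c-commands the pronoun but from outside its binding domain, and is not c-commanded by it → coindexation permitted.
*Ahmad₂* c-commands the pronoun but from outside its binding domain, and is not c-commanded by it → coindexation permitted.
*Felix₃* and the pronoun do not c-command one another → neither Principle B nor Principle C is at stake; coindexation permitted.
*[Felix₃'s agent]₄* c-commands the pronoun within its binding domain → coindexation would violate Principle B.
*Bruno₅* c-commands the pronoun within its binding domain → coindexation would violate Principle B.

{1, 2, 3}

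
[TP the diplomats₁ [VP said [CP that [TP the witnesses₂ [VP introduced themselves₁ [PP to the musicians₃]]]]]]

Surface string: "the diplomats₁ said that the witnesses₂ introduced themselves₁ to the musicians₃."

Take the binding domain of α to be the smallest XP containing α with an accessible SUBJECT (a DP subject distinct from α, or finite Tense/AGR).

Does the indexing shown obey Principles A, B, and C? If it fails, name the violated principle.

Principle A

The two coindexed NPs are *the diplomats₁* and *themselves₁*.
*themselves₁* is an anaphor. Principle A requires it to be bound within its binding domain — the embedded TP, whose subject is the witnesses₂.
Within that domain it is c-commanded by *the witnesses₂*, which does not share its index.
*the diplomats₁* does c-command the anaphor, but from outside its binding domain.
The anaphor is unbound in its domain → Principle A violation.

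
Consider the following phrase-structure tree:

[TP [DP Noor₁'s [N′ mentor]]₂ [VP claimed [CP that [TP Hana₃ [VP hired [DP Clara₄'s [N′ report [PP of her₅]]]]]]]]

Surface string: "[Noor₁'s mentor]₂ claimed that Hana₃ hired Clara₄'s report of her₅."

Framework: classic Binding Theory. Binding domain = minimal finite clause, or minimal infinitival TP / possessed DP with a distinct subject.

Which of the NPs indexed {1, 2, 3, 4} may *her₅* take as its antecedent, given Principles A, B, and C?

*her* is a pronoun, so Principle B applies: it must be free in its binding domain.
Binding domain of *her₅*: the possessed DP, whose subject is Clara₄.
*Noor₁* and the pronoun do not c-command one another → neither Principle B nor Principle C is at stake; coindexation permitted.
*[Noor₁'s mentor]₂* c-commands the pronoun but from outside its binding domain, and is not c-commanded by it → coindexation permitted.
*Hana₃* c-commands the pronoun but from outside its binding domain, and is not c-commanded by it → coindexation permitted.
*Clara₄* c-commands the pronoun within its binding domain → coindexation would violate Principle B.

{1, 2, 3}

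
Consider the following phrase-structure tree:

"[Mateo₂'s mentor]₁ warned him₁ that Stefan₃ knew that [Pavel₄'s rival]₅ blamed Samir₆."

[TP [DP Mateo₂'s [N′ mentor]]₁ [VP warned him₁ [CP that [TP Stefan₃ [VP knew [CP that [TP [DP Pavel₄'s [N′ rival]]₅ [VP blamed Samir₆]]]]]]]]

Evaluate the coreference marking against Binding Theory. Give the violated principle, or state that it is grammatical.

Principle B

The two coindexed NPs are *[Mateo₂'s mentor]₁* and *him₁*.
*him₁* is a pronoun. Its binding domain is the matrix TP, whose subject is [Mateo₂'s mentor]₁.
*[Mateo₂'s mentor]₁* c-commands it within that domain and carries the same index.
The pronoun is locally bound → Principle B violation.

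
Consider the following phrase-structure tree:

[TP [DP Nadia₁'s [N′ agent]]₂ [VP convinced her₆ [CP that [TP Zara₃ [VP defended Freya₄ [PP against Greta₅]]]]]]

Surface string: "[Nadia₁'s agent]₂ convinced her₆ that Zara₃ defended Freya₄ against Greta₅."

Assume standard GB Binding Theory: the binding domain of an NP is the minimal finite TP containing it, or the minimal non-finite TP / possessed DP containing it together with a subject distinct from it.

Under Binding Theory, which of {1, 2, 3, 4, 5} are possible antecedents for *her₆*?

{1}

*her* is a pronoun, so Principle B applies: it must be free in its binding domain.
Binding domain of *her₆*: the matrix TP, whose subject is [Nadia₁'s agent]₂.
*Nadia₁* and the pronoun do not c-command one another → neither Principle B nor Principle C is at stake; coindexation permitted.
*[Nadia₁'s agent]₂* c-commands the pronoun within its binding domain → coindexation would violate Principle B.
*Zara₃*: the pronoun c-commands this R-expression → coindexation would violate Principle C on *Zara₃*.
*Freya₄*: the pronoun c-commands this R-expression → coindexation would violate Principle C on *Freya₄*.
*Greta₅*: the pronoun c-commands this R-expression → coindexation would violate Principle C on *Greta₅*.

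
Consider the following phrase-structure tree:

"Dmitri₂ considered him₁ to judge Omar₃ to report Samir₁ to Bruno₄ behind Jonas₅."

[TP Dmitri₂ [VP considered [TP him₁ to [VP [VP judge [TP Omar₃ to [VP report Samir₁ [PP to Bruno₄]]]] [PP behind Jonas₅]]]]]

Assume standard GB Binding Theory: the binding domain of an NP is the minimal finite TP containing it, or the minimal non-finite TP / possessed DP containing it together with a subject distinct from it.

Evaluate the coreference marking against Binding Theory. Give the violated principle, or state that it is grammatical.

The two coindexed NPs are *him₁* and *Samir₁*.
*Samir₁* is an R-expression. Principle C requires it to be free everywhere.
*him₁* c-commands it and carries the same index.
The R-expression is bound → Principle C violation.

Principle C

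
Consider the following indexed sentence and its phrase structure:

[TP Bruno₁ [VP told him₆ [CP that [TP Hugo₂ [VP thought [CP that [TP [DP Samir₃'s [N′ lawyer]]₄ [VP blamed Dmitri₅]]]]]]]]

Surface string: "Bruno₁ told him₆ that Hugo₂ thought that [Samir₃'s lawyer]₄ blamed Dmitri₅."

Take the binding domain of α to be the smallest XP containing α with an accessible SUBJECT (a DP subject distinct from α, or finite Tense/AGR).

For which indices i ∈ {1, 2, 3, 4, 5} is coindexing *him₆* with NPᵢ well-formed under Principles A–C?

*him* is a pronoun, so Principle B applies: it must be free in its binding domain.
Binding domain of *him₆*: the matrix TP, whose subject is Bruno₁.
*Bruno₁* c-commands the pronoun within its binding domain → coindexation would violate Principle B.
*Hugo₂*: the pronoun c-commands this R-expression → coindexation would violate Principle C on *Hugo₂*.
*Samir₃*: the pronoun c-commands this R-expression → coindexation would violate Principle C on *Samir₃*.
*[Samir₃'s lawyer]₄*: the pronoun c-commands this R-expression → coindexation would violate Principle C on *[Samir₃'s lawyer]₄*.
*Dmitri₅*: the pronoun c-commands this R-expression → coindexation would violate Principle C on *Dmitri₅*.

none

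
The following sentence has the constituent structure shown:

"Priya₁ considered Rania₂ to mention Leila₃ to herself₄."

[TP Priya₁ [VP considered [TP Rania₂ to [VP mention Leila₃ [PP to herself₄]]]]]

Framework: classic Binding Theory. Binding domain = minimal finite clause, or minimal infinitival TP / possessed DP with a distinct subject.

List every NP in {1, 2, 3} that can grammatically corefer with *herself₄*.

{2, 3}

*herself* is an anaphor, so Principle A applies: it must be bound in its binding domain.
Binding domain of *herself₄*: the embedded TP, whose subject is Rania₂.
*Priya₁* c-commands the anaphor but is outside its binding domain → cannot satisfy Principle A.
*Rania₂* c-commands the anaphor within its binding domain → licit binder.
*Leila₃* c-commands the anaphor within its binding domain → licit binder.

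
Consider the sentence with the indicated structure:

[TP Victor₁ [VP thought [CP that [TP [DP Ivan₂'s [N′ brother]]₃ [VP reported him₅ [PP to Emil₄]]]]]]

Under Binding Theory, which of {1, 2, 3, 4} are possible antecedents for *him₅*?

{1, 2}

*him* is a pronoun, so Principle B applies: it must be free in its binding domain.
Binding domain of *him₅*: the embedded TP, whose subject is [Ivan₂'s brother]₃.
*Victor₁* c-commands the pronoun but from outside its binding domain, and is not c-commanded by it → coindexation permitted.
*Ivan₂* and the pronoun do not c-command one another → neither Principle B nor Principle C is at stake; coindexation permitted.
*[Ivan₂'s brother]₃* c-commands the pronoun within its binding domain → coindexation would violate Principle B.
*Emil₄*: the pronoun c-commands this R-expression → coindexation would violate Principle C on *Emil₄*.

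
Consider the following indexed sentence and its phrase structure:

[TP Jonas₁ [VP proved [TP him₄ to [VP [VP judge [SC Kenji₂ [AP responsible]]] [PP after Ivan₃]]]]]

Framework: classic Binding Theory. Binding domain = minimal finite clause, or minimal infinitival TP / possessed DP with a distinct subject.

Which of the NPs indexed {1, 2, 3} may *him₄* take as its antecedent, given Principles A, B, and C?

none

*him* is a pronoun, so Principle B applies: it must be free in its binding domain.
Binding domain of *him₄*: the matrix TP, whose subject is Jonas₁.
*Jonas₁* c-commands the pronoun within its binding domain → coindexation would violate Principle B.
*Kenji₂*: the pronoun c-commands this R-expression → coindexation would violate Principle C on *Kenji₂*.
*Ivan₃*: the pronoun c-commands this R-expression → coindexation would violate Principle C on *Ivan₃*.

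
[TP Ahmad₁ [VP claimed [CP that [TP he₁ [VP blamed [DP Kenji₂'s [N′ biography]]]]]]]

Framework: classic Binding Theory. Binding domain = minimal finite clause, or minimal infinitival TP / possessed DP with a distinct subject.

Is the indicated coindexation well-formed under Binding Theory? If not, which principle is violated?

The two coindexed NPs are *Ahmad₁* and *he₁*.
*he₁* is a pronoun; nothing c-commands it within its binding domain (the embedded TP.), so Principle B holds trivially.
*Ahmad₁* is an R-expression; *he₁* does not c-command it, and no other NP shares its index, so Principle C is satisfied.
All principles are respected.

grammatical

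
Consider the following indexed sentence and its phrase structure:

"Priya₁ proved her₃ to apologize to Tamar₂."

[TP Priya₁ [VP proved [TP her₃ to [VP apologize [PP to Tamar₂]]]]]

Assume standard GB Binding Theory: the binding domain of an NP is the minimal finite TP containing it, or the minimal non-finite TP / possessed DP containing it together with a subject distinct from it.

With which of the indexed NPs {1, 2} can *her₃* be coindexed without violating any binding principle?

*her* is a pronoun, so Principle B applies: it must be free in its binding domain.
Binding domain of *her₃*: the matrix TP, whose subject is Priya₁.
*Priya₁* c-commands the pronoun within its binding domain → coindexation would violate Principle B.
*Tamar₂*: the pronoun c-commands this R-expression → coindexation would violate Principle C on *Tamar₂*.

none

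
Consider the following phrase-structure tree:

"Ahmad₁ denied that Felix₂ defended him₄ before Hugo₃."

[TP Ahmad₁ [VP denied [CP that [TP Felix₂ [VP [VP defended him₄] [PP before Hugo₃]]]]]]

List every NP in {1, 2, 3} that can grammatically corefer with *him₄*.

{1, 3}

*him* is a pronoun, so Principle B applies: it must be free in its binding domain.
Binding domain of *him₄*: the embedded TP, whose subject is Felix₂.
*Ahmad₁* c-commands the pronoun but from outside its binding domain, and is not c-commanded by it → coindexation permitted.
*Felix₂* c-commands the pronoun within its binding domain → coindexation would violate Principle B.
*Hugo₃* and the pronoun do not c-command one another → neither Principle B nor Principle C is at stake; coindexation permitted.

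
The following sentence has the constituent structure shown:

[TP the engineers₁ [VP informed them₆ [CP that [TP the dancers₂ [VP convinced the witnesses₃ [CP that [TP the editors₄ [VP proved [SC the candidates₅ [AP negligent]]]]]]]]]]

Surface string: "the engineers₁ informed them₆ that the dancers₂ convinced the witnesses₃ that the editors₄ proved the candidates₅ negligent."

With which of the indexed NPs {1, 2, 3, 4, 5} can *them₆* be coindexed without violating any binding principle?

*them* is a pronoun, so Principle B applies: it must be free in its binding domain.
Binding domain of *them₆*: the matrix TP, whose subject is the engineers₁.
*the engineers₁* c-commands the pronoun within its binding domain → coindexation would violate Principle B.
*the dancers₂*: the pronoun c-commands this R-expression → coindexation would violate Principle C on *the dancers₂*.
*the witnesses₃*: the pronoun c-commands this R-expression → coindexation would violate Principle C on *the witnesses₃*.
*the editors₄*: the pronoun c-commands this R-expression → coindexation would violate Principle C on *the editors₄*.
*the candidates₅*: the pronoun c-commands this R-expression → coindexation would violate Principle C on *the candidates₅*.

none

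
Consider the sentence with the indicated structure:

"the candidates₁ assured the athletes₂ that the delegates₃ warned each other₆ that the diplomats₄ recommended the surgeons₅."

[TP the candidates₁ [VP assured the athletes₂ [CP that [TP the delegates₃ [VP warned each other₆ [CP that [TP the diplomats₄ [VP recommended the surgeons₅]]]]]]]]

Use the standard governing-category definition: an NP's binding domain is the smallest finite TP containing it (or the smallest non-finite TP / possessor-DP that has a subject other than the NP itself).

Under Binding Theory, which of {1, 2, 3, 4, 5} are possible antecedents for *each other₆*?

*each other* is an anaphor, so Principle A applies: it must be bound in its binding domain.
Binding domain of *each other₆*: the embedded TP, whose subject is the delegates₃.
*the candidates₁* c-commands the anaphor but is outside its binding domain → cannot satisfy Principle A.
*the athletes₂* c-commands the anaphor but is outside its binding domain → cannot satisfy Principle A.
*the delegates₃* c-commands the anaphor within its binding domain → licit binder.
*the diplomats₄* does not c-command the anaphor → cannot bind it.
*the surgeons₅* does not c-command the anaphor → cannot bind it.

{3}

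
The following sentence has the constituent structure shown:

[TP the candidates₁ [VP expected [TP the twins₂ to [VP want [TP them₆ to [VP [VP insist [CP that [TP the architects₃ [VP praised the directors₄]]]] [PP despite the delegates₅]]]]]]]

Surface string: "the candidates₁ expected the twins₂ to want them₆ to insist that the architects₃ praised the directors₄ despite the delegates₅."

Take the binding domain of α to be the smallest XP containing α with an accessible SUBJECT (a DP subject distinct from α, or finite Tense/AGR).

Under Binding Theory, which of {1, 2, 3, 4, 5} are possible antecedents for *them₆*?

{1}

*them* is a pronoun, so Principle B applies: it must be free in its binding domain.
Binding domain of *them₆*: the embedded TP, whose subject is the twins₂.
*the candidates₁* c-commands the pronoun but from outside its binding domain, and is not c-commanded by it → coindexation permitted.
*the twins₂* c-commands the pronoun within its binding domain → coindexation would violate Principle B.
*the architects₃*: the pronoun c-commands this R-expression → coindexation would violate Principle C on *the architects₃*.
*the directors₄*: the pronoun c-commands this R-expression → coindexation would violate Principle C on *the directors₄*.
*the delegates₅*: the pronoun c-commands this R-expression → coindexation would violate Principle C on *the delegates₅*.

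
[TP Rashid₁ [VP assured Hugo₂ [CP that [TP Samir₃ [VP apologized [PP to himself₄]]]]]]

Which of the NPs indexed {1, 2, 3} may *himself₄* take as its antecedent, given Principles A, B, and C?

*himself* is an anaphor, so Principle A applies: it must be bound in its binding domain.
Binding domain of *himself₄*: the embedded TP, whose subject is Samir₃.
*Rashid₁* c-commands the anaphor but is outside its binding domain → cannot satisfy Principle A.
*Hugo₂* c-commands the anaphor but is outside its binding domain → cannot satisfy Principle A.
*Samir₃* c-commands the anaphor within its binding domain → licit binder.

{3}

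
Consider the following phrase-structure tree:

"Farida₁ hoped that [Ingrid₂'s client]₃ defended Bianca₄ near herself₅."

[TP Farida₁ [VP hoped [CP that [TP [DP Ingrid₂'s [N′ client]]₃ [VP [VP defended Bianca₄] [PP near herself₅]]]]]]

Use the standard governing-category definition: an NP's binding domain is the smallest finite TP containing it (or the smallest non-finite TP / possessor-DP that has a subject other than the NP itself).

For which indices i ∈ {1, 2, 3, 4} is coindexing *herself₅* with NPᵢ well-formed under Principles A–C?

*herself* is an anaphor, so Principle A applies: it must be bound in its binding domain.
Binding domain of *herself₅*: the embedded TP, whose subject is [Ingrid₂'s client]₃.
*Farida₁* c-commands the anaphor but is outside its binding domain → cannot satisfy Principle A.
*Ingrid₂* does not c-command the anaphor → cannot bind it.
*[Ingrid₂'s client]₃* c-commands the anaphor within its binding domain → licit binder.
*Bianca₄* does not c-command the anaphor → cannot bind it.

{3}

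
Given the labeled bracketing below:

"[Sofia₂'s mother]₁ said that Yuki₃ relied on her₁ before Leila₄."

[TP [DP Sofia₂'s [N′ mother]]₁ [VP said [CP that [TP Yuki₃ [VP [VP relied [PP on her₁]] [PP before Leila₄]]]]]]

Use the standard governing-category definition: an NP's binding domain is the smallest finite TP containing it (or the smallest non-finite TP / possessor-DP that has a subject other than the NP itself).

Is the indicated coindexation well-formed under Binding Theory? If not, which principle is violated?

The two coindexed NPs are *[Sofia₂'s mother]₁* and *her₁*.
*her₁* is a pronoun; its binding domain is the embedded TP, whose subject is Yuki₃. Within that domain it is c-commanded only by *Yuki₃*, which carries a different index — the pronoun is free locally, so Principle B holds.
*[Sofia₂'s mother]₁* is an R-expression; *her₁* does not c-command it, and no other NP shares its index, so Principle C is satisfied.
All principles are respected.

grammatical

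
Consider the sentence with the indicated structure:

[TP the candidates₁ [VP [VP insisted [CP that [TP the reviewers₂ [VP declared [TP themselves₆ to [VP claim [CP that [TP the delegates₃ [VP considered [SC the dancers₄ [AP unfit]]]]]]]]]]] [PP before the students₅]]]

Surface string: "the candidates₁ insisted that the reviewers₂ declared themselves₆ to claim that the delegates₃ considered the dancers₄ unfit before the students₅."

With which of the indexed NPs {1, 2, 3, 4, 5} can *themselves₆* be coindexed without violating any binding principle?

*themselves* is an anaphor, so Principle A applies: it must be bound in its binding domain.
Binding domain of *themselves₆*: the embedded TP, whose subject is the reviewers₂.
*the candidates₁* c-commands the anaphor but is outside its binding domain → cannot satisfy Principle A.
*the reviewers₂* c-commands the anaphor within its binding domain → licit binder.
*the delegates₃* does not c-command the anaphor → cannot bind it.
*the dancers₄* does not c-command the anaphor → cannot bind it.
*the students₅* does not c-command the anaphor → cannot bind it.

{2}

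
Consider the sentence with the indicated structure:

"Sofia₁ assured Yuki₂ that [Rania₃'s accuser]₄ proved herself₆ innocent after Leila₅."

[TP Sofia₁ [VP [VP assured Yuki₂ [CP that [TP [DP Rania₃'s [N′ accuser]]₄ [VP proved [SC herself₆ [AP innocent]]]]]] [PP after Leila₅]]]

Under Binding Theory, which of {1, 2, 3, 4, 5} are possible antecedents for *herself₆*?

*herself* is an anaphor, so Principle A applies: it must be bound in its binding domain.
Binding domain of *herself₆*: the embedded TP, whose subject is [Rania₃'s accuser]₄.
*Sofia₁* c-commands the anaphor but is outside its binding domain → cannot satisfy Principle A.
*Yuki₂* c-commands the anaphor but is outside its binding domain → cannot satisfy Principle A.
*Rania₃* does not c-command the anaphor → cannot bind it.
*[Rania₃'s accuser]₄* c-commands the anaphor within its binding domain → licit binder.
*Leila₅* does not c-command the anaphor → cannot bind it.

{4}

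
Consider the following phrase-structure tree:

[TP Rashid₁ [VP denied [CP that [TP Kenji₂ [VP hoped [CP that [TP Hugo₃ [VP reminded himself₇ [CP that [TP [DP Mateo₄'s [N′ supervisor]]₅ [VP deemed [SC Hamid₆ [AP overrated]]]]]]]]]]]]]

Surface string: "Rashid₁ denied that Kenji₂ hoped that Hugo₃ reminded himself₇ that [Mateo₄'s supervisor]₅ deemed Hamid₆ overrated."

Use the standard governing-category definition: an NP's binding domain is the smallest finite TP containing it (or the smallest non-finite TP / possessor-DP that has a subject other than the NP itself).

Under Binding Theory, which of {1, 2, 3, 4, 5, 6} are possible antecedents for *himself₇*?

*himself* is an anaphor, so Principle A applies: it must be bound in its binding domain.
Binding domain of *himself₇*: the embedded TP, whose subject is Hugo₃.
*Rashid₁* c-commands the anaphor but is outside its binding domain → cannot satisfy Principle A.
*Kenji₂* c-commands the anaphor but is outside its binding domain → cannot satisfy Principle A.
*Hugo₃* c-commands the anaphor within its binding domain → licit binder.
*Mateo₄* does not c-command the anaphor → cannot bind it.
*[Mateo₄'s supervisor]₅* does not c-command the anaphor → cannot bind it.
*Hamid₆* does not c-command the anaphor → cannot bind it.

{3}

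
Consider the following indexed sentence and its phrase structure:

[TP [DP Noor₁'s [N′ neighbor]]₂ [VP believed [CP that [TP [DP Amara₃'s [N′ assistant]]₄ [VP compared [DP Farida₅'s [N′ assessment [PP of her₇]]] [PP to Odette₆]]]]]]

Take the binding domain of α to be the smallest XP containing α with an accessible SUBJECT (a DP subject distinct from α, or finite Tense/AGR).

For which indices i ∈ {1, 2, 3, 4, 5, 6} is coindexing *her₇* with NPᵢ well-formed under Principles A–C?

{1, 2, 3, 4, 6}

*her* is a pronoun, so Principle B applies: it must be free in its binding domain.
Binding domain of *her₇*: the possessed DP, whose subject is Farida₅.
*Noor₁* and the pronoun do not c-command one another → neither Principle B nor Principle C is at stake; coindexation permitted.
*[Noor₁'s neighbor]₂* c-commands the pronoun but from outside its binding domain, and is not c-commanded by it → coindexation permitted.
*Amara₃* and the pronoun do not c-command one another → neither Principle B nor Principle C is at stake; coindexation permitted.
*[Amara₃'s assistant]₄* c-commands the pronoun but from outside its binding domain, and is not c-commanded by it → coindexation permitted.
*Farida₅* c-commands the pronoun within its binding domain → coindexation would violate Principle B.
*Odette₆* and the pronoun do not c-command one another → neither Principle B nor Principle C is at stake; coindexation permitted.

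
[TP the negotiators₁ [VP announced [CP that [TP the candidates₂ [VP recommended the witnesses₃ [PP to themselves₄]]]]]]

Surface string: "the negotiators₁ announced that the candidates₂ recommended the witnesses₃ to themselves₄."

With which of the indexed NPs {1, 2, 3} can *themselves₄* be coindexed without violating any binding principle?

*themselves* is an anaphor, so Principle A applies: it must be bound in its binding domain.
Binding domain of *themselves₄*: the embedded TP, whose subject is the candidates₂.
*the negotiators₁* c-commands the anaphor but is outside its binding domain → cannot satisfy Principle A.
*the candidates₂* c-commands the anaphor within its binding domain → licit binder.
*the witnesses₃* c-commands the anaphor within its binding domain → licit binder.

{2, 3}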